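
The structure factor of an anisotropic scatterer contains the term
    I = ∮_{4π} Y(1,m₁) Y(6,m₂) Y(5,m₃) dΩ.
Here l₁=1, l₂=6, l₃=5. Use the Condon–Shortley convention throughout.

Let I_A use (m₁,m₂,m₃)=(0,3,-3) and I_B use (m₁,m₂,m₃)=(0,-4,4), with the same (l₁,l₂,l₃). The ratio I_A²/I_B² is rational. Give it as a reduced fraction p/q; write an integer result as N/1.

27/20

l's match ⇒ only the (l;m) 3-j factors differ between A and B.
A: triangle coeff Δ(1,6,5) = 1/858; Σ_t [1,1]: t=1:−1/80640 = -1/80640; (3j)²=9/286 [(1 6 5; 0 3 -3)], sign=-1
B: triangle coeff Δ(1,6,5) = 1/858; Σ_t [1,1]: t=1:−1/362880 = -1/362880; (3j)²=10/429 [(1 6 5; 0 -4 4)], sign=+1
I_A²/I_B² = (9/286)/(10/429) = 27/20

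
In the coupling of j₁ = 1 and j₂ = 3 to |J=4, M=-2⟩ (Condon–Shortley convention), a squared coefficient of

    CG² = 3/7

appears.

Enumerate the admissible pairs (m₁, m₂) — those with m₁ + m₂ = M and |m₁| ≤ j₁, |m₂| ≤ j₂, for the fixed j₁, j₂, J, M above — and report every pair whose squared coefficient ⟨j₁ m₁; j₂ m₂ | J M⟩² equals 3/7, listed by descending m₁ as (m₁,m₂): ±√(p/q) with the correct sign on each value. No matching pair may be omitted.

Admissible pairs with m₁+m₂ = M = -2: (-1,-1), (0,-2), (1,-3)
  (m₁,m₂)=(1,-3): CG² = 1/28, CG = +√(1/28)
  (m₁,m₂)=(0,-2): CG² = 3/7, CG = +√(3/7)   ← matches the target
  (m₁,m₂)=(-1,-1): CG² = 15/28, CG = +√(15/28)
Pairs with CG² = 3/7: (0,-2): +√(3/7)

(0,-2): +√(3/7)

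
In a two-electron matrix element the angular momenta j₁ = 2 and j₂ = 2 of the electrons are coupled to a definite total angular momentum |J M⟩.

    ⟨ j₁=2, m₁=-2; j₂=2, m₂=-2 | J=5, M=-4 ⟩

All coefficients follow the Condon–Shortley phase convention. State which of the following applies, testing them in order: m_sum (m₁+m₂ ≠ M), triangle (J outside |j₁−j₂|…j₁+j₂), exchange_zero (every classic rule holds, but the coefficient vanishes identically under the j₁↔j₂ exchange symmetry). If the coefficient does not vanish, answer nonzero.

m-sum: m₁+m₂ = -2+(-2) = -4, M = -4  ✓
triangle: need |j₁−j₂| ≤ J ≤ j₁+j₂, i.e. J ∈ [0, 4]; J = 5 is outside ✗ ⇒ coefficient is 0

triangle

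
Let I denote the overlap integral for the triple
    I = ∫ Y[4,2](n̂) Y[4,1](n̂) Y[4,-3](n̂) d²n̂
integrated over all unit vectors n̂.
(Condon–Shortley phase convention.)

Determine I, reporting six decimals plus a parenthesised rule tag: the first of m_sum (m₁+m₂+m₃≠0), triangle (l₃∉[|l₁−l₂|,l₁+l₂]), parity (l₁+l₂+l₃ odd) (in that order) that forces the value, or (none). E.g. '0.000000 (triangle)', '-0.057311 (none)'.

-0.063661 (none)

Rules hold: Σm=0, L=12 even, 0≤4≤8.
N = 9·9·9 = 729
Δ = 4!·4!·4!/13! = 1/450450
Racah Σ t=0..4: t=0:+1/13824 t=1:−1/216 t=2:+1/64 t=3:−1/216 t=4:+1/13824 = 5/768
⇒ 3j(4 4 4; 0 0 0)² = 18/1001, sgn +1
Racah Σ t=1..2: t=1:−1/864 t=2:+1/576 = 1/1728
⇒ 3j(4 4 4; 2 1 -3)² = 5/1287, sgn -1
4πI² = N·(3j₀)²·(3jₘ)² = 7290/143143
I = -1·√(0.0509281/4π) = -0.06366105
No selection rule forces the value: the integral is nonzero (none).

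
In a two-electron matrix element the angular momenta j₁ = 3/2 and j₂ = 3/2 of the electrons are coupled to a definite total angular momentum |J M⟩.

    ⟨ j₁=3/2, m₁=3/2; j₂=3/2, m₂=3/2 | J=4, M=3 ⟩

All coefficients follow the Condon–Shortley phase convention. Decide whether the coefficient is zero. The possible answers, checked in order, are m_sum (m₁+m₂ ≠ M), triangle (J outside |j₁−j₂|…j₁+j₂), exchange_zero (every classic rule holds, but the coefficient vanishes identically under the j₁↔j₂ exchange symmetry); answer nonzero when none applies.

triangle

m-sum: m₁+m₂ = 3/2+3/2 = 3, M = 3  ✓
triangle: need |j₁−j₂| ≤ J ≤ j₁+j₂, i.e. J ∈ [0, 3]; J = 4 is outside ✗ ⇒ coefficient is 0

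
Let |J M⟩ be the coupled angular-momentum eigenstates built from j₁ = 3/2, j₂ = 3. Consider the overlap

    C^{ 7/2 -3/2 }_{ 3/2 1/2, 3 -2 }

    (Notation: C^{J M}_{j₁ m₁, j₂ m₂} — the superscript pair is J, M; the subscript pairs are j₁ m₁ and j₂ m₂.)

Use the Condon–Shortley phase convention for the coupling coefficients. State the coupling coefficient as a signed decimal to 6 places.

+√(3/7) ≈ +0.654654

√[8·1!2!5!/9! · 2!1!1!5!2!5!] = √(6400/21)
  +(−1)^0/∏(0,1,1,1,1,4)! = 1/24  (running 1/24)
  +(−1)^1/∏(1,0,0,0,2,5)! = -1/240  (running 3/80)
⟨..|..⟩ = √(6400/21)·(3/80) = +0.654654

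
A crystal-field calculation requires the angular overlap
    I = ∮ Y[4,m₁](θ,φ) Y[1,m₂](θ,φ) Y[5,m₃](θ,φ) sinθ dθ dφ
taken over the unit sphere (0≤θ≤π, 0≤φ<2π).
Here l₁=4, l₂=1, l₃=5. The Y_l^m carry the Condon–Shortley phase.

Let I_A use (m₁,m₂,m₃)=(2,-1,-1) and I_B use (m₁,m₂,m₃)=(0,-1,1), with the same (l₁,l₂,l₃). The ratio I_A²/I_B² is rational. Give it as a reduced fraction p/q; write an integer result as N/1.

Same 4,1,5: normalisation and zero-m 3j drop out of the ratio.
A: Δ: 0! 8! 2! / 11! → 1/495; sum: t=0:+1/2880 = 1/2880; 3j²(4 1 5; 2 -1 -1) = Δ·Π!·Σ² = 2/165  (sign +1)
B: Δ: 0! 8! 2! / 11! → 1/495; sum: t=0:+1/1152 = 1/1152; 3j²(4 1 5; 0 -1 1) = Δ·Π!·Σ² = 1/33  (sign +1)
I_A²/I_B² = (2/165)/(1/33) = 2/5

2/5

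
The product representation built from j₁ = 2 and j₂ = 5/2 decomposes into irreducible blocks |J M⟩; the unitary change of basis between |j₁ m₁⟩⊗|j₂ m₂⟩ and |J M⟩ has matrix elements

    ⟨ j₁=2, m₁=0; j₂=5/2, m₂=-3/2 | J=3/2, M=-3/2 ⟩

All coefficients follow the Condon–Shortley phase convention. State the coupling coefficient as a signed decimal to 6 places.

−√(12/35) = -0.585540

√[4·3!1!2!/7! · 2!2!1!4!0!3!] = √(192/35)
  +(−1)^1/∏(1,2,1,0,0,2)! = -1/4  (running -1/4)
⟨..|..⟩ = √(192/35)·(-1/4) = -0.585540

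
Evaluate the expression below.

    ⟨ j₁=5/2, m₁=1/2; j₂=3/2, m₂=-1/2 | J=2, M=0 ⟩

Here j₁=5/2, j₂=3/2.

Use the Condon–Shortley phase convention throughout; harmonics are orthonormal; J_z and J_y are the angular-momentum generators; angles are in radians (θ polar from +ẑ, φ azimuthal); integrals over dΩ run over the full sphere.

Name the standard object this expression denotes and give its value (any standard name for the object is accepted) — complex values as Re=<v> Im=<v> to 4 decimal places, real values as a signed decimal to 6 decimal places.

This is a Clebsch–Gordan (vector-coupling) coefficient.
j₁+j₂−J=2  J+j₁−j₂=3  J−j₁+j₂=1  j₁+j₂+J+1=7
(j₁±m₁, j₂±m₂, J±M) = (3,2,1,2,2,2)
P² = 8/7
sum k=0..1:
  [0] +1/4 = 1/4
  [1] −1/2 = -1/2
S = -1/4
C² = P²·S² = 1/14 ; C = -0.267261

Clebsch–Gordan coefficient, −√(1/14) ≈ -0.267261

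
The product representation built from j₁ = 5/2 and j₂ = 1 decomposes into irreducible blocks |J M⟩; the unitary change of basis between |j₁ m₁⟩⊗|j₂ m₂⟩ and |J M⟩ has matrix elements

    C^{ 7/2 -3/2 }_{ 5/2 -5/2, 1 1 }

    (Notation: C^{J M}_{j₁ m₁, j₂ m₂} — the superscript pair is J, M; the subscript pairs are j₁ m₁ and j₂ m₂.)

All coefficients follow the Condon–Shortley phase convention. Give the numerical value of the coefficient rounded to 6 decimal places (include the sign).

√[8·0!5!2!/8! · 0!5!2!0!2!5!] = √(19200/7)
  +(−1)^0/∏(0,0,5,2,0,0)! = 1/240  (running 1/240)
⟨..|..⟩ = √(19200/7)·(1/240) = +0.218218

+√(1/21) ≈ +0.218218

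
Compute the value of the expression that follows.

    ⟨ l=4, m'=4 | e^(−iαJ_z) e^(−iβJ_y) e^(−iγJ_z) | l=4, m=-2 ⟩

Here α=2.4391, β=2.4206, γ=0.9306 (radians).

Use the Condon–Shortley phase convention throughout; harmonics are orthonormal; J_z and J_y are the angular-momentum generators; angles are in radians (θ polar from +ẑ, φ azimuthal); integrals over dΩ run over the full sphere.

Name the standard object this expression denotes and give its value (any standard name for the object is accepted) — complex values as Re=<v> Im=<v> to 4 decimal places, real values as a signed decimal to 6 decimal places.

Wigner D-matrix element, Re=-0.0182 Im=-0.4416

This is a Wigner D-matrix element — the rotation-matrix element ⟨l m'| R(α,β,γ) |l m⟩ in the angular-momentum basis.
Split into d^4_{4,-2}(β=2.4206) × two z-phases.
Half-angle: c=0.352739, s=0.935722. N=√(40320·1·2·720)=7619.763776
k: max(0,(-2)−(4))=0 … min(4+(-2),4−(4))=0
  k=0: (−1)^6·7619.7638/(1440)·0.3527^2·0.9357^6 = +0.441943
d^4_{4,-2}(2.4206) = +0.441943
D = (-0.945515+0.325577i)·(+0.441943)·(-0.286339+0.958128i) = -0.018211-0.441567i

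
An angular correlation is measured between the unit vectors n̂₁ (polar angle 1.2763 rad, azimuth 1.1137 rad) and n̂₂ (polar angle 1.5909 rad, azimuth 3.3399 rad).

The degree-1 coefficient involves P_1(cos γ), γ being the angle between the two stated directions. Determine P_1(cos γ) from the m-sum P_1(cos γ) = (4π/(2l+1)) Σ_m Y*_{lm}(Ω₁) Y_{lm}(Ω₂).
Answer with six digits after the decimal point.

Term-by-term m-sum for l=1 (normalisation 4π/3 = 4.188790):
  m=-1: Y*=0.14592 + 0.29668j  Y=-0.33865 + 0.06805j  product -0.06961 - 0.09054j
  m=+0: Y*=0.14182 + 0.00000j  Y=-0.00982 + 0.00000j  product -0.00139 + 0.00000j
  m=+1: Y*=-0.14592 + 0.29668j  Y=0.33865 + 0.06805j  product -0.06961 + 0.09054j
Σ over m = -0.14060 + 0.00000j; ×(4π/3) → -0.58896 + 0.00000j. Real part: -0.588957

-0.588957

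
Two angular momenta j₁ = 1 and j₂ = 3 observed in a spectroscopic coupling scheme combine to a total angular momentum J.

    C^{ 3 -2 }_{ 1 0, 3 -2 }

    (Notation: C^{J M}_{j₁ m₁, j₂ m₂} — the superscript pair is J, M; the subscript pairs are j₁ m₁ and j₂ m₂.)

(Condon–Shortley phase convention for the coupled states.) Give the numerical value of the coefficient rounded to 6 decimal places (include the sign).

√[7·1!1!5!/8! · 1!1!1!5!1!5!] = √(300)
  +(−1)^0/∏(0,1,1,1,0,4)! = 1/24  (running 1/24)
  +(−1)^1/∏(1,0,0,0,1,5)! = -1/120  (running 1/30)
⟨..|..⟩ = √(300)·(1/30) = +0.577350

+0.577350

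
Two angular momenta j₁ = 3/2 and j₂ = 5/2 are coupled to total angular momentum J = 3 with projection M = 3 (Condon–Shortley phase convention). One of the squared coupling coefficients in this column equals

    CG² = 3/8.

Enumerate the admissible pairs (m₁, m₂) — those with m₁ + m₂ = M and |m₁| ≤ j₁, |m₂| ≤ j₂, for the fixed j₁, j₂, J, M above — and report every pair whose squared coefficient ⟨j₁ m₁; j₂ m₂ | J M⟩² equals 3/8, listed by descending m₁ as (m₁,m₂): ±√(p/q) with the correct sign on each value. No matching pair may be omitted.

(3/2,3/2): +√(3/8)

Admissible pairs with m₁+m₂ = M = 3: (1/2,5/2), (3/2,3/2)
  (m₁,m₂)=(3/2,3/2): CG² = 3/8, CG = +√(3/8)   ← matches the target
  (m₁,m₂)=(1/2,5/2): CG² = 5/8, CG = −√(5/8)
Pairs with CG² = 3/8: (3/2,3/2): +√(3/8)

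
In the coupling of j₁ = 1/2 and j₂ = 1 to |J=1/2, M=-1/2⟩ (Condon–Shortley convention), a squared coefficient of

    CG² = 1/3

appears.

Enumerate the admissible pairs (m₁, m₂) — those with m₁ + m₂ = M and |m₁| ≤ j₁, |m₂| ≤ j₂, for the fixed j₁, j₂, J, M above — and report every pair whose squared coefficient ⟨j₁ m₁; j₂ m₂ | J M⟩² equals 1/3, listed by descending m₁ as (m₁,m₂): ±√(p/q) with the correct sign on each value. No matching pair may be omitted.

Admissible pairs with m₁+m₂ = M = -1/2: (-1/2,0), (1/2,-1)
  (m₁,m₂)=(1/2,-1): CG² = 2/3, CG = +√(2/3)
  (m₁,m₂)=(-1/2,0): CG² = 1/3, CG = −√(1/3)   ← matches the target
Pairs with CG² = 1/3: (-1/2,0): −√(1/3)

(-1/2,0): −√(1/3)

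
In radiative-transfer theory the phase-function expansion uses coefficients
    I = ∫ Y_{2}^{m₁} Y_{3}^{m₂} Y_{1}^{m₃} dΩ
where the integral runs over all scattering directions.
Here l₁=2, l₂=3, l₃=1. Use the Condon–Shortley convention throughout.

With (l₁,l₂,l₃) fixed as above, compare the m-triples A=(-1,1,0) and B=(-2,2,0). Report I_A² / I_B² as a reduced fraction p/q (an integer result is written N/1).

8/5

l's match ⇒ only the (l;m) 3-j factors differ between A and B.
A: triangle coeff Δ(2,3,1) = 1/105; Σ_t [3,3]: t=3:−1/6 = -1/6; (3j)²=8/105 [(2 3 1; -1 1 0)], sign=+1
B: triangle coeff Δ(2,3,1) = 1/105; Σ_t [4,4]: t=4:+1/24 = 1/24; (3j)²=1/21 [(2 3 1; -2 2 0)], sign=-1
I_A²/I_B² = (8/105)/(1/21) = 8/5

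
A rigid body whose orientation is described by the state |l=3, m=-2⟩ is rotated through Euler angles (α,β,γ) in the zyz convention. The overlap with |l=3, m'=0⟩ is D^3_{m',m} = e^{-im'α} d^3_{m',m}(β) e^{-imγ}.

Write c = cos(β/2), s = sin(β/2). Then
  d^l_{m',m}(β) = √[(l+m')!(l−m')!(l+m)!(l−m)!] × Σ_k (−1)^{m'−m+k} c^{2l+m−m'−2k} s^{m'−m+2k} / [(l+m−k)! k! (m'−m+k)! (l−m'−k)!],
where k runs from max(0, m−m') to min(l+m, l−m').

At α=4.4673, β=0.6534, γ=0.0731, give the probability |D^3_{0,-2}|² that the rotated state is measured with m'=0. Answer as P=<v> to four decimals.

P=0.1614

First d^3_{0,-2}(β=0.6534), then the phase factors e^{-i(0)α} and e^{-i(-2)γ}:
With c≡cos(β/2)=0.947107 and s≡sin(β/2)=0.320919, N=[6·6·1·120]^{1/2}=65.726707
The bounds max(0,m−m')=0 and min(l+m,l−m')=1 give 2 terms
  k=0: (−1)^2·65.7267/(12)·0.9471^4·0.3209^2 = +0.453887
  k=1: (−1)^3·65.7267/(12)·0.9471^2·0.3209^4 = -0.052112
d^3_{0,-2}(0.6534) = +0.453887 -0.052112 = +0.401774
|D^3_{0,-2}|² = |d^3_{0,-2}(β)|² = (+0.401774)² = 0.161423 (the z-rotation phases have unit modulus)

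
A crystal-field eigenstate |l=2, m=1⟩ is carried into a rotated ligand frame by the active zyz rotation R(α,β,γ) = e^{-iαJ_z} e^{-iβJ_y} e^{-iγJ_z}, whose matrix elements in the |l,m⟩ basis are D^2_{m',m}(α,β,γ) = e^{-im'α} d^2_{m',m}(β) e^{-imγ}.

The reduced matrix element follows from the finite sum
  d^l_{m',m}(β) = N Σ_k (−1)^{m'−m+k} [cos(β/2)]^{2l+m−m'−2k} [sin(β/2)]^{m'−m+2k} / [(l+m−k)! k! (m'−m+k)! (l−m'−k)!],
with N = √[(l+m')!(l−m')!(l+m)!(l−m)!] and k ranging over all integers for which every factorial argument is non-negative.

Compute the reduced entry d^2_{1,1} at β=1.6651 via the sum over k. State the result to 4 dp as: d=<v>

d^2_{1,1}(β=1.6651) via the finite sum:
With c≡cos(β/2)=0.672992 and s≡sin(β/2)=0.739650, N=[6·1·6·1]^{1/2}=6.000000
k: max(0,(1)−(1))=0 … min(2+(1),2−(1))=1
  k=0: (−1)^0·6.0000/(6)·0.6730^4·0.7396^0 = +0.205135
  k=1: (−1)^1·6.0000/(2)·0.6730^2·0.7396^2 = -0.743350
d^2_{1,1}(1.6651) = +0.205135 -0.743350 = -0.538215

d=-0.5382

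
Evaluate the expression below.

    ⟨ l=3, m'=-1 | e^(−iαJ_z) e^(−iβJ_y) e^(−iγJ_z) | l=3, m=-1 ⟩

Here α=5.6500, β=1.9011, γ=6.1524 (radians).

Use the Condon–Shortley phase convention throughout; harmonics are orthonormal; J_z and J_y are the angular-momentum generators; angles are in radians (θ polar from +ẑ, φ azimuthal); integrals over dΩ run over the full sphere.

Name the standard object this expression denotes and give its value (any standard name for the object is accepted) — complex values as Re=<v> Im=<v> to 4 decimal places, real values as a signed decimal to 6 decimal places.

Wigner D-matrix element, Re=0.2330 Im=-0.2233

This is a Wigner D-matrix element — the rotation-matrix element ⟨l m'| R(α,β,γ) |l m⟩ in the angular-momentum basis.
D^3_{-1,-1}(5.6500,1.9011,6.1524) = e^{-i·-1·5.6500}·d^3_{-1,-1}(1.9011)·e^{-i·-1·6.1524}. Compute d first:
Half-angle: c=0.581236, s=0.813735. N=√(2·24·2·24)=48.000000
The bounds max(0,m−m')=0 and min(l+m,l−m')=2 give 3 terms
  k=0: (−1)^0·48.0000/(48)·0.5812^6·0.8137^0 = +0.038558
  k=1: (−1)^1·48.0000/(6)·0.5812^4·0.8137^2 = -0.604596
  k=2: (−1)^2·48.0000/(8)·0.5812^2·0.8137^4 = +0.888768
d^3_{-1,-1}(1.9011) = +0.038558 -0.604596 +0.888768 = +0.322730
Attach z-rotation phases: D = e^{-i(-1)(5.6500)}·(+0.322730)·e^{-i(-1)(6.1524)} = +0.233042-0.223263i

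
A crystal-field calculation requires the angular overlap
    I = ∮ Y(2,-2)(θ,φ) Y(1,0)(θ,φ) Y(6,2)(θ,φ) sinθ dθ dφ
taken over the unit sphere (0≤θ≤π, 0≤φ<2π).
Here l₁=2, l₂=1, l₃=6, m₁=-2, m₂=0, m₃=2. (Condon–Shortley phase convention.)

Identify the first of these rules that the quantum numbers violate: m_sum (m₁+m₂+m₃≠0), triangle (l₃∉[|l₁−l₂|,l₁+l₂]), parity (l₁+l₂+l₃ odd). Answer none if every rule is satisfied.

m₁+m₂+m₃ = -2 + 0 + 2 = 0  ✓
triangle: need |l₁−l₂| ≤ l₃ ≤ l₁+l₂ = [1,3]; l₃=6 is outside  ✗
parity: l₁+l₂+l₃ = 9 is odd

triangle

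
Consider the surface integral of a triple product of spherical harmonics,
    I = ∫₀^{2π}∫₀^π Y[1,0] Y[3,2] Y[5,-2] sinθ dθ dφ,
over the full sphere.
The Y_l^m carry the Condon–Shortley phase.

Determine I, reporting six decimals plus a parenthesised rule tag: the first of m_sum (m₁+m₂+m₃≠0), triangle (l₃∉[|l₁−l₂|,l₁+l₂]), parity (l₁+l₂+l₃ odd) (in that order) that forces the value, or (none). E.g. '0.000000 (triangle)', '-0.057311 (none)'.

triangle: need 2≤l₃≤4, have 5; I=0

0.000000 (triangle)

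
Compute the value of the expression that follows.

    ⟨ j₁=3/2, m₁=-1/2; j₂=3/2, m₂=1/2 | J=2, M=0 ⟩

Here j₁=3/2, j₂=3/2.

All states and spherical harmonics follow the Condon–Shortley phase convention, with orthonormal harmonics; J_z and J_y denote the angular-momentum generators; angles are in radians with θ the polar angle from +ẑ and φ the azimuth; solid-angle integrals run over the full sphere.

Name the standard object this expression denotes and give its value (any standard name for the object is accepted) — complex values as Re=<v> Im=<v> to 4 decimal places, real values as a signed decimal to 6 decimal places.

Clebsch–Gordan coefficient, −√(1/4) ≈ -0.500000

This is a Clebsch–Gordan (vector-coupling) coefficient.
√[5·1!2!2!/6! · 1!2!2!1!2!2!] = √(4/9)
  +(−1)^0/∏(0,1,2,2,0,0)! = 1/4  (running 1/4)
  +(−1)^1/∏(1,0,1,1,1,1)! = -1  (running -3/4)
⟨..|..⟩ = √(4/9)·(-3/4) = -0.500000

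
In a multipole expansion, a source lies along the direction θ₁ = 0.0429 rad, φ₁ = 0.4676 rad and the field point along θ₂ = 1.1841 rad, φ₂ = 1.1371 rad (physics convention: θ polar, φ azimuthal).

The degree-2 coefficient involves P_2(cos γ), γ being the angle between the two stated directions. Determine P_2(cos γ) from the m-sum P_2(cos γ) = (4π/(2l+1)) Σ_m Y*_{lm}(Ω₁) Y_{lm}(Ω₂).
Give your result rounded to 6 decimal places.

Summing Y*_{l m}(θ₁,φ₁)·Y_{l m}(θ₂,φ₂) over m ∈ [−2, 2]; prefactor 4π/(2·2+1) = 2.513274:
  m=-2: Y*=0.00042 + 0.00057j  Y=-0.21431 - 0.25269j  product 0.00005 - 0.00023j
  m=-1: Y*=0.02955 + 0.01492j  Y=0.11339 - 0.24486j  product 0.00700 - 0.00554j
  m=+0: Y*=0.62904 + 0.00000j  Y=-0.18082 + 0.00000j  product -0.11374 + 0.00000j
  m=+1: Y*=-0.02955 + 0.01492j  Y=-0.11339 - 0.24486j  product 0.00700 + 0.00554j
  m=+2: Y*=0.00042 - 0.00057j  Y=-0.21431 + 0.25269j  product 0.00005 + 0.00023j
Σ over m = -0.09963 + 0.00000j; ×(4π/5) → -0.25039 + 0.00000j. Real part: -0.250390

-0.250390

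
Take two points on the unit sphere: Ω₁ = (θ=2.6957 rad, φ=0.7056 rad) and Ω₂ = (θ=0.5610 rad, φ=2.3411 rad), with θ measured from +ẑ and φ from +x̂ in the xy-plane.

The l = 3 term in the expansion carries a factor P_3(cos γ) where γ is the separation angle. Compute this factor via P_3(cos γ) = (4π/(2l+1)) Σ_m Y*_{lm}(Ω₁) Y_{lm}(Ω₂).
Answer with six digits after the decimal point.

Term-by-term m-sum for l=3 (normalisation 4π/7 = 1.795196):
  [-3]  conj(Y_{3,-3})(Ω₁) = (-0.017378, 0.028600) ; Y_{3,-3}(Ω₂) = (0.046395, -0.042373) ; Δ = (0.000406, 0.002063)
  [-2]  conj(Y_{3,-2})(Ω₁) = (-0.027254, -0.169313) ; Y_{3,-2}(Ω₂) = (-0.007393, 0.244831) ; Δ = (0.041655, -0.005421)
  [-1]  conj(Y_{3,-1})(Ω₁) = (0.325721, 0.277484) ; Y_{3,-1}(Ω₂) = (-0.309474, -0.318960) ; Δ = (-0.012296, -0.189766)
  [+0]  conj(Y_{3,0})(Ω₁) = (-0.360278, -0.000000) ; Y_{3,0}(Ω₂) = (0.184753, 0.000000) ; Δ = (-0.066562, -0.000000)
  [+1]  conj(Y_{3,1})(Ω₁) = (-0.325721, 0.277484) ; Y_{3,1}(Ω₂) = (0.309474, -0.318960) ; Δ = (-0.012296, 0.189766)
  [+2]  conj(Y_{3,2})(Ω₁) = (-0.027254, 0.169313) ; Y_{3,2}(Ω₂) = (-0.007393, -0.244831) ; Δ = (0.041655, 0.005421)
  [+3]  conj(Y_{3,3})(Ω₁) = (0.017378, 0.028600) ; Y_{3,3}(Ω₂) = (-0.046395, -0.042373) ; Δ = (0.000406, -0.002063)
Total Σ_m = (-0.007033, 0.000000). Multiply by 1.795196: (-0.012626, 0.000000). P_3(cos γ) = -0.012626

-0.012626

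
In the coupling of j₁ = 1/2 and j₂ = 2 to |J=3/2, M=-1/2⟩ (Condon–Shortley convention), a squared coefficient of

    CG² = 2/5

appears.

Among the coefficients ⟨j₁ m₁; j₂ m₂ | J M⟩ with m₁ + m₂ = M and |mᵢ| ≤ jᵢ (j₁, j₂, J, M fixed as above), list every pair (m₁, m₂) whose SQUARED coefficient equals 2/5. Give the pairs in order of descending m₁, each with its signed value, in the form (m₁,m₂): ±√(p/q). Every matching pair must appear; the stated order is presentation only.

Admissible pairs with m₁+m₂ = M = -1/2: (-1/2,0), (1/2,-1)
  (m₁,m₂)=(1/2,-1): CG² = 3/5, CG = +√(3/5)
  (m₁,m₂)=(-1/2,0): CG² = 2/5, CG = −√(2/5)   ← matches the target
Pairs with CG² = 2/5: (-1/2,0): −√(2/5)

(-1/2,0): −√(2/5)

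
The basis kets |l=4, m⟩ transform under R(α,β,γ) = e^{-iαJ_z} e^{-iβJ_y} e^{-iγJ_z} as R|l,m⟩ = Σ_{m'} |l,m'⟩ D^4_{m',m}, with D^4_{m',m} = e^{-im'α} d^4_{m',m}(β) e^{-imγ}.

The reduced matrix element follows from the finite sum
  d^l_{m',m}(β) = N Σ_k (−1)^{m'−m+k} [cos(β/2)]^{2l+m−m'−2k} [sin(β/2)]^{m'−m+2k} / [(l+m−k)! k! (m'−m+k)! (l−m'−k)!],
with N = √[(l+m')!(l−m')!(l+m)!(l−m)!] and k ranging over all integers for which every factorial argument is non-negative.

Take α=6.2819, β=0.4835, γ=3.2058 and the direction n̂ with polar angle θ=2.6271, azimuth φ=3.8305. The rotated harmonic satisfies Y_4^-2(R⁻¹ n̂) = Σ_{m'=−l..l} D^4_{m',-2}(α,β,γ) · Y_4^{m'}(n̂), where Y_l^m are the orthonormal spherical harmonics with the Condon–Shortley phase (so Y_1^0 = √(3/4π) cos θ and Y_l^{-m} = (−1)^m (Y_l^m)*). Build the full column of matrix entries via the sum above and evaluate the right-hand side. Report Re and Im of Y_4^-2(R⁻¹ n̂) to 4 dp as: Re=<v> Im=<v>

Re=-0.1734 Im=0.0543

Need the full column D^4_{m',-2} for m'=−4..4 at α=6.2819, β=0.4835, γ=3.2058.
cos(β/2)=0.970921, sin(β/2)=0.239402
d^4_{-4,-2}: single k=2 term ⇒ +0.254060;  D = +0.252132+0.031240i
d^4_{-3,-2}: k∈[1..2] ⇒ +0.728581 -0.132889 = +0.595692;  D = +0.591077+0.074007i
d^4_{-2,-2}: k∈[0..2] ⇒ +0.789713 -0.576155 +0.043786 = +0.257345;  D = +0.255310+0.032300i
d^4_{-1,-2}: k∈[0..2] ⇒ -0.826133 +0.251136 -0.010179 = -0.585176;  D = -0.580454-0.074193i
d^4_{0,-2}: k∈[0..2] ⇒ +0.455490 -0.073848 +0.001684 = +0.383326;  D = +0.380170+0.049090i
d^4_{1,-2}: k∈[0..2] ⇒ -0.167424 +0.015269 -0.000186 = -0.152341;  D = -0.151061-0.019703i
d^4_{2,-2}: k∈[0..2] ⇒ +0.043786 -0.002130 +0.000011 = +0.041667;  D = +0.041310+0.005442i
d^4_{3,-2}: k∈[0..1] ⇒ -0.008079 +0.000164 = -0.007916;  D = -0.007846-0.001044i
d^4_{4,-2}: single k=0 term ⇒ +0.000939;  D = +0.000931+0.000125i
Y_4^{m'}(θ=2.6271,φ=3.8305) and Σ D·Y over m':
  (+0.2521+0.0312i)·(-0.0240-0.0098i)  (+0.5911+0.0740i)·(-0.0618-0.1142i)  (+0.2553+0.0323i)·(+0.0669-0.3423i)  (-0.5805-0.0742i)·(+0.3606-0.2969i)  (+0.3802+0.0491i)·(+0.0387+0.0000i)  (-0.1511-0.0197i)·(-0.3606-0.2969i)  (+0.0413+0.0054i)·(+0.0669+0.3423i)  (-0.0078-0.0010i)·(+0.0618-0.1142i)  (+0.0009+0.0001i)·(-0.0240+0.0098i)
Y_4^-2(R⁻¹ n̂) = -0.173415+0.054306i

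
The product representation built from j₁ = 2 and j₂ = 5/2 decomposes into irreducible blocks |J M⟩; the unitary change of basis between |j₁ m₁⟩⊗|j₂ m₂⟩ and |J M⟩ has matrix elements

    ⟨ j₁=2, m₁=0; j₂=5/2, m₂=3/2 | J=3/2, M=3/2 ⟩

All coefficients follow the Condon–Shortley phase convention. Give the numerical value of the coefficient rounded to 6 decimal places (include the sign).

+0.585540

triangle: 3!*1!*2!/7! = 12/5040
(j±m)!: 2!*2!*4!*1!*3!*0! = 576
prefactor² = (2J+1)*Δ*N² = 192/35
  k=2: +1/(2!*1!*0!*2!*1!*0!) = 1/4
Σ = 1/4  ⇒  CG² = 192/35*(1/4)² = 12/35
CG = +√(12/35) = +0.585540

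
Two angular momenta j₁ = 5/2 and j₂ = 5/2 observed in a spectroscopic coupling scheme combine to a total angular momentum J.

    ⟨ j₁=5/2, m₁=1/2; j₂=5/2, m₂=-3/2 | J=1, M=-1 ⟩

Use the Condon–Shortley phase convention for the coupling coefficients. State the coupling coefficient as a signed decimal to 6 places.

√[3·4!1!1!/7! · 3!2!1!4!0!2!] = √(288/35)
  +(−1)^1/∏(1,3,1,0,0,1)! = -1/6  (running -1/6)
⟨..|..⟩ = √(288/35)·(-1/6) = -0.478091

-0.478091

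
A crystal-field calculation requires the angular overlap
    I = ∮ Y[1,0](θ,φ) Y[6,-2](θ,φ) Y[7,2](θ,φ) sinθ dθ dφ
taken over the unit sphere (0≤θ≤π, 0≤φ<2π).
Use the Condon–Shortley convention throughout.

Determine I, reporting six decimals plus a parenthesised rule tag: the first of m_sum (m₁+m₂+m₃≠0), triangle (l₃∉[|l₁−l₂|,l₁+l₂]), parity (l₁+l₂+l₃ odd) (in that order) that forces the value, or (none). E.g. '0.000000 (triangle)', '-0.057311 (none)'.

0.234717 (none)

Checks pass: Σm=0; 14 even; l₃=7∈[5,7].
(2·1+1)(2·6+1)(2·7+1) = 585
Δ: 0! 2! 12! / 15! → 1/1365
sum: t=0:+1/518400 = 1/518400
3j²(1 6 7; 0 0 0) = Δ·Π!·Σ² = 7/195  (sign -1)
sum: t=0:+1/967680 = 1/967680
3j²(1 6 7; 0 -2 2) = Δ·Π!·Σ² = 3/91  (sign -1)
combine: 4πI² = 585·7/195·3/91 = 9/13
take √, sign +1: I = 0.23471705
No selection rule forces the value: the integral is nonzero (none).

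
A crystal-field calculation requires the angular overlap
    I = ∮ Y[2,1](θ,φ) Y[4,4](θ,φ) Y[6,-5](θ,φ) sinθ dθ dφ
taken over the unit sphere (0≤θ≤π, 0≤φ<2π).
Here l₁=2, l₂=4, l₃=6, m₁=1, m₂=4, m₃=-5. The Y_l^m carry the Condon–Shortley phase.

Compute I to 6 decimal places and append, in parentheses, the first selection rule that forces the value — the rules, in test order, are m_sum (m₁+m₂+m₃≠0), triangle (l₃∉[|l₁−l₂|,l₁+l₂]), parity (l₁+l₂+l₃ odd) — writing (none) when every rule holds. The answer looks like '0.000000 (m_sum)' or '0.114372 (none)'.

-0.204295 (none)

Rules hold: Σm=0, L=12 even, 2≤6≤6.
N = 5·9·13 = 585
Δ = 0!·4!·8!/13! = 1/6435
Racah Σ t=0..0: t=0:+1/2304 = 1/2304
⇒ 3j(2 4 6; 0 0 0)² = 5/143, sgn +1
Racah Σ t=0..0: t=0:+1/241920 = 1/241920
⇒ 3j(2 4 6; 1 4 -5)² = 1/39, sgn -1
4πI² = N·(3j₀)²·(3jₘ)² = 75/143
I = -1·√(0.524476/4π) = -0.20429497
No selection rule forces the value: the integral is nonzero (none).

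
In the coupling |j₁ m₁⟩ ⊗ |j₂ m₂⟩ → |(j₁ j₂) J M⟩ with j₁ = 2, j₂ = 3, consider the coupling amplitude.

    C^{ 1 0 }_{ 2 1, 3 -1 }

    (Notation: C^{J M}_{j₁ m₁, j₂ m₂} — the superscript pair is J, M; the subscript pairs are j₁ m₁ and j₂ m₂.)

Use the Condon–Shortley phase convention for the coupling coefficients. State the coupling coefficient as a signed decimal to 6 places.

j₁+j₂−J=4  J+j₁−j₂=0  J−j₁+j₂=2  j₁+j₂+J+1=7
(j₁±m₁, j₂±m₂, J±M) = (3,1,2,4,1,1)
P² = 288/35
sum k=1..1:
  [1] −1/6 = -1/6
S = -1/6
C² = P²·S² = 8/35 ; C = -0.478091

−√(8/35) = -0.478091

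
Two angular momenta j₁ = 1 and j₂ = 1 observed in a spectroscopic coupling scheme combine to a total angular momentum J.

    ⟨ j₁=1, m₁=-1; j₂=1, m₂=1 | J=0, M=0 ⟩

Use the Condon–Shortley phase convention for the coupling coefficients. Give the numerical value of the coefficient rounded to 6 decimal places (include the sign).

√[1·2!0!0!/3! · 0!2!2!0!0!0!] = √(4/3)
  +(−1)^2/∏(2,0,0,0,0,0)! = 1/2  (running 1/2)
⟨..|..⟩ = √(4/3)·(1/2) = +0.577350

+0.577350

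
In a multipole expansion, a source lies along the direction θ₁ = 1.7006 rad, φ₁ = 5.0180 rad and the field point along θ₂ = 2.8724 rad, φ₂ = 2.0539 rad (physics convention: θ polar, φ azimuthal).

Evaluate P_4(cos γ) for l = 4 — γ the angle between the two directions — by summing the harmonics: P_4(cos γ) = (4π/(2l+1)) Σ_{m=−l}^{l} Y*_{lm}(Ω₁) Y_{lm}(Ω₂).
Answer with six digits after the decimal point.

Term-by-term m-sum for l=4 (normalisation 4π/9 = 1.396263):
  m=-4: Y*=+0.146039+0.402131i  Y=-0.000783-0.002071i  product +0.000718-0.000617i
  m=-3: Y*=+0.125370-0.096094i  Y=-0.022530-0.002751i  product -0.003089+0.001820i
  m=-2: Y*=+0.237775+0.166618i  Y=-0.074038+0.107163i  product -0.035460+0.013145i
  m=-1: Y*=+0.052666-0.166931i  Y=+0.197471+0.376450i  product +0.073241-0.013138i
  m=+0: Y*=+0.265224-0.000000i  Y=+0.565514+0.000000i  product +0.149988+0.000000i
  m=+1: Y*=-0.052666-0.166931i  Y=-0.197471+0.376450i  product +0.073241+0.013138i
  m=+2: Y*=+0.237775-0.166618i  Y=-0.074038-0.107163i  product -0.035460-0.013145i
  m=+3: Y*=-0.125370-0.096094i  Y=+0.022530-0.002751i  product -0.003089-0.001820i
  m=+4: Y*=+0.146039-0.402131i  Y=-0.000783+0.002071i  product +0.000718+0.000617i
Σ over m = +0.220809+0.000000i; ×(4π/9) → +0.308308+0.000000i. Real part: 0.308308

0.308308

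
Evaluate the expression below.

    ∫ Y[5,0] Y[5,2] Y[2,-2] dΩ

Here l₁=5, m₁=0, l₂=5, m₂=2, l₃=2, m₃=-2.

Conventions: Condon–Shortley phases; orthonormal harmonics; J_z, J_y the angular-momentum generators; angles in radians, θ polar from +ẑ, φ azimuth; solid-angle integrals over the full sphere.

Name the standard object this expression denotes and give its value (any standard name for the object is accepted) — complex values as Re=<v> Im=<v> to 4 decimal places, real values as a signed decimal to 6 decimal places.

This is a Gaunt coefficient — the integral of a triple product of spherical harmonics over the sphere.
Rules hold: Σm=0, L=12 even, 0≤2≤10.
N = 11·11·5 = 605
Δ = 8!·2!·2!/13! = 1/38610
Racah Σ t=3..5: t=3:−1/2880 t=4:+1/576 t=5:−1/2880 = 1/960
⇒ 3j(5 5 2; 0 0 0)² = 10/429, sgn +1
Racah Σ t=5..5: t=5:−1/2880 = -1/2880
⇒ 3j(5 5 2; 0 2 -2)² = 14/429, sgn -1
4πI² = N·(3j₀)²·(3jₘ)² = 700/1521
I = -1·√(0.460224/4π) = -0.19137248

Gaunt coefficient, -0.191372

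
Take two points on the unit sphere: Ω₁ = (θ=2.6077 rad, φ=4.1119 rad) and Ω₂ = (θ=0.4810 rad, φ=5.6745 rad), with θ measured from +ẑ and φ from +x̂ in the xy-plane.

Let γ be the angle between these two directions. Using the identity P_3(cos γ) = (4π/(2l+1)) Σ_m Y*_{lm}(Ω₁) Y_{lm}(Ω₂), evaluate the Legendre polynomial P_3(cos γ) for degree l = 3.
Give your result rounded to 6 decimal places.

0.039078

Term-by-term m-sum for l=3 (normalisation 4π/7 = 1.795196):
  m=-3: (0.053528, -0.012571) × (-0.010433, 0.039982) = (-0.000056, 0.002271)  (running Σ = (-0.000056, 0.002271))
  m=-2: (0.082348, -0.212426) × (0.067126, 0.181956) = (0.044180, 0.000724)  (running Σ = (0.044124, 0.002996))
  m=-1: (-0.251388, -0.367067) × (0.359386, 0.250479) = (0.001597, -0.194886)  (running Σ = (0.045721, -0.191891))
  m=0: (-0.226529, -0.000000) × (0.307576, 0.000000) = (-0.069675, -0.000000)  (running Σ = (-0.023953, -0.191891))
  m=1: (0.251388, -0.367067) × (-0.359386, 0.250479) = (0.001597, 0.194886)  (running Σ = (-0.022356, 0.002996))
  m=2: (0.082348, 0.212426) × (0.067126, -0.181956) = (0.044180, -0.000724)  (running Σ = (0.021824, 0.002271))
  m=3: (-0.053528, -0.012571) × (0.010433, 0.039982) = (-0.000056, -0.002271)  (running Σ = (0.021768, -0.000000))
Accumulated sum (0.021768, -0.000000); after 4π/(2l+1) scaling, (0.039078, -0.000000) ⇒ P_3 = 0.039078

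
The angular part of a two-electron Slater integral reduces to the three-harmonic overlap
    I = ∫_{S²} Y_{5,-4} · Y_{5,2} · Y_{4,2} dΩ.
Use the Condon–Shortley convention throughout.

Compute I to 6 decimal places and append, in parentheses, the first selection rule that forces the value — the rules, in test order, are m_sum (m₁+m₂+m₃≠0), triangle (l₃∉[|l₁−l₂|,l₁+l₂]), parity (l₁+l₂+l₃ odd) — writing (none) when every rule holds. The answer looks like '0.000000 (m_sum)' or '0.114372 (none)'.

0.118854 (none)

Rules hold: Σm=0, L=14 even, 0≤4≤10.
N = 11·11·9 = 1089
Δ = 6!·4!·4!/15! = 1/3153150
Racah Σ t=1..5: t=1:−1/69120 t=2:+1/1728 t=3:−1/576 t=4:+1/1728 t=5:−1/69120 = -7/11520
⇒ 3j(5 5 4; 0 0 0)² = 2/143, sgn -1
Racah Σ t=5..6: t=5:−1/11520 t=6:+1/25920 = -1/20736
⇒ 3j(5 5 4; -4 2 2)² = 5/429, sgn -1
4πI² = N·(3j₀)²·(3jₘ)² = 30/169
I = +1·√(0.177515/4π) = 0.11885360
No selection rule forces the value: the integral is nonzero (none).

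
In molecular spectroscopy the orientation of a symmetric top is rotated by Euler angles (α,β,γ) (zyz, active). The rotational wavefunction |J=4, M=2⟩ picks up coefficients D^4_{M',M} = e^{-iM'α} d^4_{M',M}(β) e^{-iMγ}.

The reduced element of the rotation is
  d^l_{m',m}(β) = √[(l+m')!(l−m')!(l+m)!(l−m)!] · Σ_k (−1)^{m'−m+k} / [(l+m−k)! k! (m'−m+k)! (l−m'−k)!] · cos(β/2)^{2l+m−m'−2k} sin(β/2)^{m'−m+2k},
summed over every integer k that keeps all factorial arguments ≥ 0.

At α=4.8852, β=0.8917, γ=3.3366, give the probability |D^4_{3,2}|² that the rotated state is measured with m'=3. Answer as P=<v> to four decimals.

P=0.0611

First d^4_{3,2}(β=0.8917), then the phase factors e^{-i(3)α} and e^{-i(2)γ}:
c=cos(0.891700/2)=0.902244, s=sin(0.891700/2)=0.431225; N=√[5040·1·720·2]=2693.993318
k: max(0,(2)−(3))=0 … min(4+(2),4−(3))=1
  k=0: (−1)^1·2693.9933/(720)·0.9022^7·0.4312^1 = -0.785303
  k=1: (−1)^2·2693.9933/(240)·0.9022^5·0.4312^3 = +0.538168
d^4_{3,2}(0.8917) = -0.785303 +0.538168 = -0.247135
|D^4_{3,2}|² = |d^4_{3,2}(β)|² = (-0.247135)² = 0.061076 (the z-rotation phases have unit modulus)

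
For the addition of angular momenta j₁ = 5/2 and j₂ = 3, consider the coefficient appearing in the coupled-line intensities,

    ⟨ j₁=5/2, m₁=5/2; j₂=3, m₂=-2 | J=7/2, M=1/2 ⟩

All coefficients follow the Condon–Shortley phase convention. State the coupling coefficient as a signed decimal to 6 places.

+√(16/63) = +0.503953

triangle: 2!·3!·4!/10! = 288/3628800
(j±m)!: 5!·0!·1!·5!·4!·3! = 2073600
prefactor² = (2J+1)·Δ·N² = 9216/7
  k=0: +1/(0!·2!·0!·1!·3!·3!) = 1/72
Σ = 1/72  ⇒  CG² = 9216/7·(1/72)² = 16/63
CG = +√(16/63) = +0.503953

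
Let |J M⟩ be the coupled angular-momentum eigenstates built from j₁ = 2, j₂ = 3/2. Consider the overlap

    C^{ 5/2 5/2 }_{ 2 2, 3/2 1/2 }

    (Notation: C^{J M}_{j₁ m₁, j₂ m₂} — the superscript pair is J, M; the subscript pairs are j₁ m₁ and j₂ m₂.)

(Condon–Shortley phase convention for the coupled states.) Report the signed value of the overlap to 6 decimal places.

+√(4/7) ≈ +0.755929

triangle: 1!×3!×2!/7! = 12/5040
(j±m)!: 4!×0!×2!×1!×5!×0! = 5760
prefactor² = (2J+1)×Δ×N² = 576/7
  k=0: +1/(0!×1!×0!×2!×3!×0!) = 1/12
Σ = 1/12  ⇒  CG² = 576/7×(1/12)² = 4/7
CG = +√(4/7) = +0.755929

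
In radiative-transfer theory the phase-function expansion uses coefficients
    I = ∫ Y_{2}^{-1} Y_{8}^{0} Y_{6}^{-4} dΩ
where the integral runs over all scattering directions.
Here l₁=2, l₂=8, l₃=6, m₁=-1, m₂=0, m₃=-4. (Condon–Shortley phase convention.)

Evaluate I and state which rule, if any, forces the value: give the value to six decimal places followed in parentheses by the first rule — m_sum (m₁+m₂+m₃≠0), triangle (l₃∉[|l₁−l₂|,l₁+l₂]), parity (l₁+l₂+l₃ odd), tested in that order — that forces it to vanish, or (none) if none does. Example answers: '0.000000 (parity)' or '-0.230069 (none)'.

-1 + 0 − 4 = -5 ≠ 0: azimuthal integral kills it; I = 0

0.000000 (m_sum)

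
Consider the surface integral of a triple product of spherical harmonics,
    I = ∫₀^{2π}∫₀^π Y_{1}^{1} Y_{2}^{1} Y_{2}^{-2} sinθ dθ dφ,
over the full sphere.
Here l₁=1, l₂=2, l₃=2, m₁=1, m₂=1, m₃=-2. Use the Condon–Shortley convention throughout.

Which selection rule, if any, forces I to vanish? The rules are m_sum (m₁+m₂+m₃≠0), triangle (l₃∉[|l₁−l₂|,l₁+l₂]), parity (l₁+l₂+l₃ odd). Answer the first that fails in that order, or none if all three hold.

parity

m₁+m₂+m₃ = 1 + 1 − 2 = 0  ✓
triangle: |1−2|=1 ≤ l₃=2 ≤ 1+2=3  ✓
parity: l₁+l₂+l₃ = 5 is odd  ✗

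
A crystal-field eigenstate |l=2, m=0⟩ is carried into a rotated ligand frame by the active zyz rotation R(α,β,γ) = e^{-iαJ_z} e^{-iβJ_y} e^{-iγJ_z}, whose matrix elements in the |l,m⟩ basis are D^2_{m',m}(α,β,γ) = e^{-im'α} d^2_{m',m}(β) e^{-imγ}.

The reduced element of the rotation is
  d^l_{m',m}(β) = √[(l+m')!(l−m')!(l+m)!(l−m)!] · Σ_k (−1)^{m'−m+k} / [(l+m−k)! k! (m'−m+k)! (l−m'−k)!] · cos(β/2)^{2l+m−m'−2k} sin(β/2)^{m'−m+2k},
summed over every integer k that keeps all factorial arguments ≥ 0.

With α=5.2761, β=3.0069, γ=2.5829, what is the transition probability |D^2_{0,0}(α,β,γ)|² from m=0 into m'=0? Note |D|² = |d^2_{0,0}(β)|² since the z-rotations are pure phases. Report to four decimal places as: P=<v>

Split into d^2_{0,0}(β=3.0069) × two z-phases.
With c≡cos(β/2)=0.067295 and s≡sin(β/2)=0.997733, N=[2·2·2·2]^{1/2}=4.000000
Admissible k: 0..2 (factorial args all ≥0)
  k=0: (−1)^0·4.0000/(4)·0.0673^4·0.9977^0 = +0.000021
  k=1: (−1)^1·4.0000/(1)·0.0673^2·0.9977^2 = -0.018033
  k=2: (−1)^2·4.0000/(4)·0.0673^0·0.9977^4 = +0.990963
d^2_{0,0}(3.0069) = +0.000021 -0.018033 +0.990963 = +0.972951
|D^2_{0,0}|² = |d^2_{0,0}(β)|² = (+0.972951)² = 0.946634 (the z-rotation phases have unit modulus)

P=0.9466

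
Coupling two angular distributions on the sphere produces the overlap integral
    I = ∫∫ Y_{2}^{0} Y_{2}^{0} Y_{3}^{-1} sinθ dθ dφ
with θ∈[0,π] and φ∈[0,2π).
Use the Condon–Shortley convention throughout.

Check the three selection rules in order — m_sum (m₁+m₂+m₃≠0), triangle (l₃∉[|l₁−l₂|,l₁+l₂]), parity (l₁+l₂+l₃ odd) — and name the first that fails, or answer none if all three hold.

Σmᵢ = -1  ✗
l₃∈[|l₁−l₂|,l₁+l₂]=[0,4], have l₃=3
Σlᵢ = 7 ⇒ odd

m_sum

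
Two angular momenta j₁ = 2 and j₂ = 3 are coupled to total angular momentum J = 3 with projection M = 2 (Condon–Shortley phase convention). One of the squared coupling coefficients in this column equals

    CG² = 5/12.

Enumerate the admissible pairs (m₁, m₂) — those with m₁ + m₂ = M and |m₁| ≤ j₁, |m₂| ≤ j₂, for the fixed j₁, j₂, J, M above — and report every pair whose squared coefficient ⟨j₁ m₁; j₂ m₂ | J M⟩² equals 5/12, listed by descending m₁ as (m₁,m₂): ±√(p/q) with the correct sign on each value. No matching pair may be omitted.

(-1,3): +√(5/12)

Admissible pairs with m₁+m₂ = M = 2: (-1,3), (0,2), (1,1), (2,0)
  (m₁,m₂)=(2,0): CG² = 1/3, CG = +√(1/3)
  (m₁,m₂)=(1,1): CG² = 1/4, CG = −√(1/4)
  (m₁,m₂)=(0,2): CG² = 0/1, CG = 0
  (m₁,m₂)=(-1,3): CG² = 5/12, CG = +√(5/12)   ← matches the target
Pairs with CG² = 5/12: (-1,3): +√(5/12)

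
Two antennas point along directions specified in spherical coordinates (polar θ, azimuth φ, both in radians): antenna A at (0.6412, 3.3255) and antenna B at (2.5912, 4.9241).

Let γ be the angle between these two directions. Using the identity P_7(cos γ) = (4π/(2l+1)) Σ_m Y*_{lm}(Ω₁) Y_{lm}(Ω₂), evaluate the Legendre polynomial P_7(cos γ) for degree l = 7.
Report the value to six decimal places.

Term-by-term m-sum for l=7 (normalisation 4π/15 = 0.837758):
  m=-7: (-0.003831, -0.013153) × (-0.005332, -0.000475) = (0.000014, 0.000072)  (running Σ = (0.000014, 0.000072))
  m=-6: (0.030940, 0.061311) × (0.009663, -0.031180) = (0.002211, -0.000372)  (running Σ = (0.002225, -0.000300))
  m=-5: (-0.125164, -0.164215) × (0.105697, 0.059434) = (-0.003469, -0.024796)  (running Σ = (-0.001245, -0.025096))
  m=-4: (0.298550, 0.270220) × (-0.199768, 0.225960) = (-0.120700, 0.013479)  (running Σ = (-0.121944, -0.011617))
  m=-3: (-0.395053, -0.243146) × (-0.286605, -0.388877) = (0.018670, 0.223314)  (running Σ = (-0.103274, 0.211697))
  m=-2: (0.139594, 0.053793) × (0.351054, -0.158214) = (0.057516, -0.003202)  (running Σ = (-0.045758, 0.208495))
  m=-1: (0.331586, 0.061678) × (-0.025905, -0.120529) = (-0.001156, -0.041563)  (running Σ = (-0.046914, 0.166932))
  m=0: (-0.267669, -0.000000) × (0.431813, 0.000000) = (-0.115583, -0.000000)  (running Σ = (-0.162497, 0.166932))
  m=1: (-0.331586, 0.061678) × (0.025905, -0.120529) = (-0.001156, 0.041563)  (running Σ = (-0.163653, 0.208495))
  m=2: (0.139594, -0.053793) × (0.351054, 0.158214) = (0.057516, 0.003202)  (running Σ = (-0.106137, 0.211697))
  m=3: (0.395053, -0.243146) × (0.286605, -0.388877) = (0.018670, -0.223314)  (running Σ = (-0.087467, -0.011617))
  m=4: (0.298550, -0.270220) × (-0.199768, -0.225960) = (-0.120700, -0.013479)  (running Σ = (-0.208167, -0.025096))
  m=5: (0.125164, -0.164215) × (-0.105697, 0.059434) = (-0.003469, 0.024796)  (running Σ = (-0.211636, -0.000300))
  m=6: (0.030940, -0.061311) × (0.009663, 0.031180) = (0.002211, 0.000372)  (running Σ = (-0.209426, 0.000072))
  m=7: (0.003831, -0.013153) × (0.005332, -0.000475) = (0.000014, -0.000072)  (running Σ = (-0.209411, -0.000000))
Σ over m = (-0.209411, -0.000000); ×(4π/15) → (-0.175436, -0.000000). Real part: -0.175436

-0.175436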